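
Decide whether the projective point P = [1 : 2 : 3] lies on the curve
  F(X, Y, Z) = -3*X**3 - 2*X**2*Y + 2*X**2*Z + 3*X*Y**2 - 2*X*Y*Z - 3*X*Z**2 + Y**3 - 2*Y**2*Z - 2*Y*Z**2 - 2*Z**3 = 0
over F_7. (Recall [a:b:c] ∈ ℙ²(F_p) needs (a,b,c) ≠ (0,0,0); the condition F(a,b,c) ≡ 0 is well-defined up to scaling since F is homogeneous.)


F(1,2,3) ≡ 6 (mod 7); P is NOT on the curve.

Evaluate F(1, 2, 3) term-by-term (mod 7).
  -3*X**3 ↦ -3·1·1·1 = -3
  -2*X**2*Y ↦ -2·1·2·1 = -4
  2*X**2*Z ↦ 2·1·1·3 = 6
  3*X*Y**2 ↦ 3·1·4·1 = 12
  -2*X*Y*Z ↦ -2·1·2·3 = -12
  -3*X*Z**2 ↦ -3·1·1·9 = -27
  Y**3 ↦ 1·1·8·1 = 8
  -2*Y**2*Z ↦ -2·1·4·3 = -24
  -2*Y*Z**2 ↦ -2·1·2·9 = -36
  -2*Z**3 ↦ -2·1·1·27 = -54
Sum: F(1, 2, 3) = (-3) + (-4) + (6) + (12) + (-12) + (-27) + (8) + (-24) + (-36) + (-54) = -134.
Reducing mod 7: -134 ≡ 6 (mod 7).
Since F(a, b, c) ≡ 6 ≠ 0 (mod 7), P does NOT lie on the curve.


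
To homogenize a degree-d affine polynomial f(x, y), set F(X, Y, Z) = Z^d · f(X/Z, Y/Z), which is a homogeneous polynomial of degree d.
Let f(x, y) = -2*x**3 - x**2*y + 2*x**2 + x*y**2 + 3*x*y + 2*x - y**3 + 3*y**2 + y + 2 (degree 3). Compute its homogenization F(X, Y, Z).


F(X, Y, Z) = -2*X**3 - X**2*Y + 2*X**2*Z + X*Y**2 + 3*X*Y*Z + 2*X*Z**2 - Y**3 + 3*Y**2*Z + Y*Z**2 + 2*Z**3

deg(f) = 3.
Substitute x = X/Z, y = Y/Z into f, then multiply by Z^3.
  monomial -2·x^3·y^0 ↦ -2·X^3·Y^0·Z^0.
  monomial -1·x^2·y^1 ↦ -1·X^2·Y^1·Z^0.
  monomial 2·x^2·y^0 ↦ 2·X^2·Y^0·Z^1.
  monomial 1·x^1·y^2 ↦ 1·X^1·Y^2·Z^0.
  monomial 3·x^1·y^1 ↦ 3·X^1·Y^1·Z^1.
  monomial 2·x^1·y^0 ↦ 2·X^1·Y^0·Z^2.
  monomial -1·x^0·y^3 ↦ -1·X^0·Y^3·Z^0.
  monomial 3·x^0·y^2 ↦ 3·X^0·Y^2·Z^1.
  monomial 1·x^0·y^1 ↦ 1·X^0·Y^1·Z^2.
  monomial 2·x^0·y^0 ↦ 2·X^0·Y^0·Z^3.
Collecting: F(X, Y, Z) = -2*X**3 - X**2*Y + 2*X**2*Z + X*Y**2 + 3*X*Y*Z + 2*X*Z**2 - Y**3 + 3*Y**2*Z + Y*Z**2 + 2*Z**3.


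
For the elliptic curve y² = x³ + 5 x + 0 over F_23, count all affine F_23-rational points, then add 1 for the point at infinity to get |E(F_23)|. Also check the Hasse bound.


Affine points = {(0, 0), (1, 11), (1, 12), (2, 8), (2, 15), (5, 9), (5, 14), (6, 4), (6, 19), (8, 0), (11, 11), (11, 12), (13, 10), (13, 13), (14, 10), (14, 13), (15, 0), (16, 6), (16, 17), (19, 10), (19, 13), (20, 2), (20, 21)}; affine count = 23; |E(F_23)| = 24.

Discriminant check: Δ ∝ 4a³ + 27b² = 4·5³ + 27·0² = 4·125 + 27·0 ≡ 17 (mod 23). Nonzero ⇒ E is nonsingular.
For each x ∈ F_23, compute rhs = x³ + 5·x + 0 mod 23, then count y ∈ F_23 with y² ≡ rhs.
  x = 0: rhs = 0, matching y values: 0 (1 points).
  x = 1: rhs = 6, matching y values: 11, 12 (2 points).
  x = 2: rhs = 18, matching y values: 8, 15 (2 points).
  x = 3: rhs = 19, matching y values: none (0 points).
  x = 4: rhs = 15, matching y values: none (0 points).
  x = 5: rhs = 12, matching y values: 9, 14 (2 points).
  x = 6: rhs = 16, matching y values: 4, 19 (2 points).
  x = 7: rhs = 10, matching y values: none (0 points).
  x = 8: rhs = 0, matching y values: 0 (1 points).
  x = 9: rhs = 15, matching y values: none (0 points).
  x = 10: rhs = 15, matching y values: none (0 points).
  x = 11: rhs = 6, matching y values: 11, 12 (2 points).
  x = 12: rhs = 17, matching y values: none (0 points).
  x = 13: rhs = 8, matching y values: 10, 13 (2 points).
  x = 14: rhs = 8, matching y values: 10, 13 (2 points).
  x = 15: rhs = 0, matching y values: 0 (1 points).
  x = 16: rhs = 13, matching y values: 6, 17 (2 points).
  x = 17: rhs = 7, matching y values: none (0 points).
  x = 18: rhs = 11, matching y values: none (0 points).
  x = 19: rhs = 8, matching y values: 10, 13 (2 points).
  x = 20: rhs = 4, matching y values: 2, 21 (2 points).
  x = 21: rhs = 5, matching y values: none (0 points).
  x = 22: rhs = 17, matching y values: none (0 points).
Total affine count: 23.
Full point count |E(F_23)| = 23 + 1 = 24.
Hasse bound: |24 − (23+1)| = |0| = 0 ≤ 2√23 ≈ 9.5917 ✓.


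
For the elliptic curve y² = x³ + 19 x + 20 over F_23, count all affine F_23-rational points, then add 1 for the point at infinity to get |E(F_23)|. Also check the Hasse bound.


Affine points = {(3, 9), (3, 14), (7, 6), (7, 17), (9, 0), (13, 7), (13, 16), (15, 0), (16, 2), (16, 21), (17, 9), (17, 14), (19, 8), (19, 15), (22, 0)}; affine count = 15; |E(F_23)| = 16.

Discriminant check: Δ ∝ 4a³ + 27b² = 4·19³ + 27·20² = 4·6859 + 27·400 ≡ 10 (mod 23). Nonzero ⇒ E is nonsingular.
For each x ∈ F_23, compute rhs = x³ + 19·x + 20 mod 23, then count y ∈ F_23 with y² ≡ rhs.
  x = 0: rhs = 20, matching y values: none (0 points).
  x = 1: rhs = 17, matching y values: none (0 points).
  x = 2: rhs = 20, matching y values: none (0 points).
  x = 3: rhs = 12, matching y values: 9, 14 (2 points).
  x = 4: rhs = 22, matching y values: none (0 points).
  x = 5: rhs = 10, matching y values: none (0 points).
  x = 6: rhs = 5, matching y values: none (0 points).
  x = 7: rhs = 13, matching y values: 6, 17 (2 points).
  x = 8: rhs = 17, matching y values: none (0 points).
  x = 9: rhs = 0, matching y values: 0 (1 points).
  x = 10: rhs = 14, matching y values: none (0 points).
  x = 11: rhs = 19, matching y values: none (0 points).
  x = 12: rhs = 21, matching y values: none (0 points).
  x = 13: rhs = 3, matching y values: 7, 16 (2 points).
  x = 14: rhs = 17, matching y values: none (0 points).
  x = 15: rhs = 0, matching y values: 0 (1 points).
  x = 16: rhs = 4, matching y values: 2, 21 (2 points).
  x = 17: rhs = 12, matching y values: 9, 14 (2 points).
  x = 18: rhs = 7, matching y values: none (0 points).
  x = 19: rhs = 18, matching y values: 8, 15 (2 points).
  x = 20: rhs = 5, matching y values: none (0 points).
  x = 21: rhs = 20, matching y values: none (0 points).
  x = 22: rhs = 0, matching y values: 0 (1 points).
Total affine count: 15.
Full point count |E(F_23)| = 15 + 1 = 16.
Hasse bound: |16 − (23+1)| = |-8| = 8 ≤ 2√23 ≈ 9.5917 ✓.


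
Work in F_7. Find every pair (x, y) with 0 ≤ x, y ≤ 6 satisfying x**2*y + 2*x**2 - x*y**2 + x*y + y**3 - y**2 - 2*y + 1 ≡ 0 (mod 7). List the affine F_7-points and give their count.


Affine F_7-points: {(0, 5), (1, 4), (1, 6), (2, 3), (5, 2), (6, 2)}; count = 6.

For each of the 49 pairs (x, y) ∈ F_7², evaluate f(x, y) mod 7. Record the zeros.
  x = 0: [0↦1, 1↦6, 2↦1, 3↦6, 4↦6, 5↦0, 6↦1]  zeros at y ∈ {5}
  x = 1: [0↦3, 1↦2, 2↦3, 3↦5, 4↦0, 5↦1, 6↦0]  zeros at y ∈ {4, 6}
  x = 2: [0↦2, 1↦4, 2↦6, 3↦0, 4↦6, 5↦2, 6↦1]  zeros at y ∈ {3}
  x = 3: [0↦5, 1↦5, 2↦3, 3↦5, 4↦3, 5↦3, 6↦4]  zeros at y ∈ ∅
  x = 4: [0↦5, 1↦5, 2↦1, 3↦6, 4↦5, 5↦4, 6↦2]  zeros at y ∈ ∅
  x = 5: [0↦2, 1↦4, 2↦0, 3↦3, 4↦5, 5↦5, 6↦2]  zeros at y ∈ {2}
  x = 6: [0↦3, 1↦2, 2↦0, 3↦3, 4↦3, 5↦6, 6↦4]  zeros at y ∈ {2}
Collecting zeros: affine points = {(0, 5), (1, 4), (1, 6), (2, 3), (5, 2), (6, 2)}.
Total count |C(F_7)_aff| = 6.


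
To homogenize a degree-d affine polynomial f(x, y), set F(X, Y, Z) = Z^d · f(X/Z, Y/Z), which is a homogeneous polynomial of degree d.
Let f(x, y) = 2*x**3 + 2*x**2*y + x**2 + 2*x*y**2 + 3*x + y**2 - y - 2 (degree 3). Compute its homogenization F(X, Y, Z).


F(X, Y, Z) = 2*X**3 + 2*X**2*Y + X**2*Z + 2*X*Y**2 + 3*X*Z**2 + Y**2*Z - Y*Z**2 - 2*Z**3

deg(f) = 3.
Substitute x = X/Z, y = Y/Z into f, then multiply by Z^3.
  monomial 2·x^3·y^0 ↦ 2·X^3·Y^0·Z^0.
  monomial 2·x^2·y^1 ↦ 2·X^2·Y^1·Z^0.
  monomial 1·x^2·y^0 ↦ 1·X^2·Y^0·Z^1.
  monomial 2·x^1·y^2 ↦ 2·X^1·Y^2·Z^0.
  monomial 3·x^1·y^0 ↦ 3·X^1·Y^0·Z^2.
  monomial 1·x^0·y^2 ↦ 1·X^0·Y^2·Z^1.
  monomial -1·x^0·y^1 ↦ -1·X^0·Y^1·Z^2.
  monomial -2·x^0·y^0 ↦ -2·X^0·Y^0·Z^3.
Collecting: F(X, Y, Z) = 2*X**3 + 2*X**2*Y + X**2*Z + 2*X*Y**2 + 3*X*Z**2 + Y**2*Z - Y*Z**2 - 2*Z**3.


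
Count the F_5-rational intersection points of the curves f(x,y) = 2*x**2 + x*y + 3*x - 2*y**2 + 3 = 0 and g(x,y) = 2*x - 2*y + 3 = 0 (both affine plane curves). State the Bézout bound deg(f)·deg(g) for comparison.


Common zeros: ∅; count = 0; Bézout bound = 2.

deg(f) = 2, deg(g) = 1, so Bézout bound = 2.
Scan x ∈ F_5. For each x, list the y ∈ F_5 with f(x, y) ≡ 0 and those with g(x, y) ≡ 0 (mod 5); the common zeros in that column are the intersection.
  x = 0: f ≡ 0 at y ∈ {2, 3}; g ≡ 0 at y ∈ {4}; common: ∅.
  x = 1: f ≡ 0 at y ∈ {4}; g ≡ 0 at y ∈ {0}; common: ∅.
  x = 2: f ≡ 0 at y ∈ {3}; g ≡ 0 at y ∈ {1}; common: ∅.
  x = 3: f ≡ 0 at y ∈ {0, 4}; g ≡ 0 at y ∈ {2}; common: ∅.
  x = 4: f ≡ 0 at y ∈ ∅; g ≡ 0 at y ∈ {3}; common: ∅.
Collecting: common zeros = ∅, so the count is 0.
Comparison with the Bézout bound: 0 ≤ 2 = deg(f)·deg(g), as expected for curves with no common component (the affine F_5-count falls short of the bound because intersections may lie at infinity, over extension fields, or carry multiplicity).


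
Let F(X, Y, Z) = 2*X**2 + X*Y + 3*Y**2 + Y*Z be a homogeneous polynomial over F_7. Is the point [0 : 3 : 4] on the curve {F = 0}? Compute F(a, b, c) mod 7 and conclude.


F(0,3,4) ≡ 4 (mod 7); P is NOT on the curve.

Evaluate F(0, 3, 4) term-by-term (mod 7).
  2*X**2 ↦ 2·0·1·1 = 0
  X*Y ↦ 1·0·3·1 = 0
  3*Y**2 ↦ 3·1·9·1 = 27
  Y*Z ↦ 1·1·3·4 = 12
Sum: F(0, 3, 4) = (0) + (0) + (27) + (12) = 39.
Reducing mod 7: 39 ≡ 4 (mod 7).
Since F(a, b, c) ≡ 4 ≠ 0 (mod 7), P does NOT lie on the curve.


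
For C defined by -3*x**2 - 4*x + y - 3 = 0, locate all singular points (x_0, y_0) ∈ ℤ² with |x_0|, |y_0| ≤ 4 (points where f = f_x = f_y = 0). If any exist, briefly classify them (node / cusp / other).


No singular points in the scanned grid; C is smooth there.

Compute partial derivatives:
  f_x = -6*x - 4.
  f_y = 1.
f_y = 1 is a nonzero constant, so f_y never vanishes: no point (x, y) can satisfy f = f_x = f_y = 0. In particular no (x, y) ∈ {−4, ..., 4}² is singular; the curve is smooth.


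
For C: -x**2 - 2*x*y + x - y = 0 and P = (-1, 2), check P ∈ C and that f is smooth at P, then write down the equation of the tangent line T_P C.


Tangent line at P: -x + y - 3 = 0.

Step 1: f(-1, 2) = 0, so P lies on C.
Step 2: partial derivatives
  f_x(x, y) = -2*x - 2*y + 1, f_y(x, y) = -2*x - 1.
  f_x(P) = -1, f_y(P) = 1 (gradient nonzero, so P is smooth).
Step 3: tangent line at P: -1·(x − -1) + 1·(y − 2) = 0.
Expanding: -x + y - 3 = 0.


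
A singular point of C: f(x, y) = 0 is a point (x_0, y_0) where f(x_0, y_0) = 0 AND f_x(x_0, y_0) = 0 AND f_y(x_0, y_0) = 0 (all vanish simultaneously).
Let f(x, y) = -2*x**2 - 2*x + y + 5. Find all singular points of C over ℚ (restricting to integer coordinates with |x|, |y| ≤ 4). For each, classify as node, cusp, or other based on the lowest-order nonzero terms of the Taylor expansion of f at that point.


No singular points in the scanned grid; C is smooth there.

Compute partial derivatives:
  f_x = -4*x - 2.
  f_y = 1.
f_y = 1 is a nonzero constant, so f_y never vanishes: no point (x, y) can satisfy f = f_x = f_y = 0. In particular no (x, y) ∈ {−4, ..., 4}² is singular; the curve is smooth.


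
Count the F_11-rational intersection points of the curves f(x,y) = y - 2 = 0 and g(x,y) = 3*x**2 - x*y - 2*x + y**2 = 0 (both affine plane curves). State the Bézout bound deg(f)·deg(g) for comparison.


Common zeros: {(6, 2), (10, 2)}; count = 2; Bézout bound = 2.

deg(f) = 1, deg(g) = 2, so Bézout bound = 2.
Scan x ∈ F_11. For each x, list the y ∈ F_11 with f(x, y) ≡ 0 and those with g(x, y) ≡ 0 (mod 11); the common zeros in that column are the intersection.
  x = 0: f ≡ 0 at y ∈ {2}; g ≡ 0 at y ∈ {0}; common: ∅.
  x = 1: f ≡ 0 at y ∈ {2}; g ≡ 0 at y ∈ ∅; common: ∅.
  x = 2: f ≡ 0 at y ∈ {2}; g ≡ 0 at y ∈ {3, 10}; common: ∅.
  x = 3: f ≡ 0 at y ∈ {2}; g ≡ 0 at y ∈ ∅; common: ∅.
  x = 4: f ≡ 0 at y ∈ {2}; g ≡ 0 at y ∈ ∅; common: ∅.
  x = 5: f ≡ 0 at y ∈ {2}; g ≡ 0 at y ∈ ∅; common: ∅.
  x = 6: f ≡ 0 at y ∈ {2}; g ≡ 0 at y ∈ {2, 4}; common: {2}.
  x = 7: f ≡ 0 at y ∈ {2}; g ≡ 0 at y ∈ {3, 4}; common: ∅.
  x = 8: f ≡ 0 at y ∈ {2}; g ≡ 0 at y ∈ {0, 8}; common: ∅.
  x = 9: f ≡ 0 at y ∈ {2}; g ≡ 0 at y ∈ ∅; common: ∅.
  x = 10: f ≡ 0 at y ∈ {2}; g ≡ 0 at y ∈ {2, 8}; common: {2}.
Collecting: common zeros = {(6, 2), (10, 2)}, so the count is 2.
Comparison with the Bézout bound: 2 ≤ 2 = deg(f)·deg(g), as expected for curves with no common component (the bound is attained).


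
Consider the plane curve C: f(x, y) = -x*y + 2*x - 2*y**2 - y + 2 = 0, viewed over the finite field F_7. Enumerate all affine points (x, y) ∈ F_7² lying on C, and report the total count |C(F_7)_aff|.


Affine F_7-points: {(1, 1), (1, 5), (2, 3), (2, 6), (4, 4), (6, 0)}; count = 6.

For each of the 49 pairs (x, y) ∈ F_7², evaluate f(x, y) mod 7. Record the zeros.
  x = 0: [0↦2, 1↦6, 2↦6, 3↦2, 4↦1, 5↦3, 6↦1]  zeros at y ∈ ∅
  x = 1: [0↦4, 1↦0, 2↦6, 3↦1, 4↦6, 5↦0, 6↦4]  zeros at y ∈ {1, 5}
  x = 2: [0↦6, 1↦1, 2↦6, 3↦0, 4↦4, 5↦4, 6↦0]  zeros at y ∈ {3, 6}
  x = 3: [0↦1, 1↦2, 2↦6, 3↦6, 4↦2, 5↦1, 6↦3]  zeros at y ∈ ∅
  x = 4: [0↦3, 1↦3, 2↦6, 3↦5, 4↦0, 5↦5, 6↦6]  zeros at y ∈ {4}
  x = 5: [0↦5, 1↦4, 2↦6, 3↦4, 4↦5, 5↦2, 6↦2]  zeros at y ∈ ∅
  x = 6: [0↦0, 1↦5, 2↦6, 3↦3, 4↦3, 5↦6, 6↦5]  zeros at y ∈ {0}
Collecting zeros: affine points = {(1, 1), (1, 5), (2, 3), (2, 6), (4, 4), (6, 0)}.
Total count |C(F_7)_aff| = 6.


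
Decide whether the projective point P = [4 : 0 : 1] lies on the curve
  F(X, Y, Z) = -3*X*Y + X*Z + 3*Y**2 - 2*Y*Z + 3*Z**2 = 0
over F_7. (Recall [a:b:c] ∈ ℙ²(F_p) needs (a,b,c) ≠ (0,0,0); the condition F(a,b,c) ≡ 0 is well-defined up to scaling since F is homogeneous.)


F(4,0,1) ≡ 0 (mod 7); P is on the curve.

Evaluate F(4, 0, 1) term-by-term (mod 7).
  -3*X*Y ↦ -3·4·0·1 = 0
  X*Z ↦ 1·4·1·1 = 4
  3*Y**2 ↦ 3·1·0·1 = 0
  -2*Y*Z ↦ -2·1·0·1 = 0
  3*Z**2 ↦ 3·1·1·1 = 3
Sum: F(4, 0, 1) = (0) + (4) + (0) + (0) + (3) = 7.
Reducing mod 7: 7 ≡ 0 (mod 7).
Since F(a, b, c) ≡ 0 (mod 7), P lies on the curve.


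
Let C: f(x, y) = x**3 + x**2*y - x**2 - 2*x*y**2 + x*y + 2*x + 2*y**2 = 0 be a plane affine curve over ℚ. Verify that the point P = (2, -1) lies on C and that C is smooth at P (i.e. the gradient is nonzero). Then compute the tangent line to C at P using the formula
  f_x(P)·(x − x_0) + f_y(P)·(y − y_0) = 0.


Tangent line at P: 3*x + 10*y + 4 = 0.

Step 1: f(2, -1) = 0, so P lies on C.
Step 2: partial derivatives
  f_x(x, y) = 3*x**2 + 2*x*y - 2*x - 2*y**2 + y + 2, f_y(x, y) = x**2 - 4*x*y + x + 4*y.
  f_x(P) = 3, f_y(P) = 10 (gradient nonzero, so P is smooth).
Step 3: tangent line at P: 3·(x − 2) + 10·(y − -1) = 0.
Expanding: 3*x + 10*y + 4 = 0.


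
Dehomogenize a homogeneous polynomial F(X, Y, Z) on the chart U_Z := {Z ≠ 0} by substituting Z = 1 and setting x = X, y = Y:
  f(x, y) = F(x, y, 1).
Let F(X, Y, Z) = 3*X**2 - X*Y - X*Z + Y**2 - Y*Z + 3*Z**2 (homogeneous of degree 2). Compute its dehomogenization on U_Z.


f(x, y) = 3*x**2 - x*y - x + y**2 - y + 3

On U_Z we set Z = 1. Each monomial c·X^i·Y^j·Z^k in F becomes c·x^i·y^j·1^k = c·x^i·y^j.
Substituting Z = 1: F(X, Y, 1) = 3*x**2 - x*y - x + y**2 - y + 3.
Note: deg(f) ≤ deg(F) = 2; strict inequality happens when F is divisible by Z (lost terms).


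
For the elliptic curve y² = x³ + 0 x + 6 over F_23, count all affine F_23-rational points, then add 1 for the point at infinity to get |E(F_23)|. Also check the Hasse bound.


Affine points = {(0, 11), (0, 12), (4, 1), (4, 22), (5, 4), (5, 19), (7, 2), (7, 21), (8, 9), (8, 14), (11, 7), (11, 16), (12, 3), (12, 20), (13, 8), (13, 15), (14, 6), (14, 17), (15, 0), (16, 10), (16, 13), (20, 5), (20, 18)}; affine count = 23; |E(F_23)| = 24.

Discriminant check: Δ ∝ 4a³ + 27b² = 4·0³ + 27·6² = 4·0 + 27·36 ≡ 6 (mod 23). Nonzero ⇒ E is nonsingular.
For each x ∈ F_23, compute rhs = x³ + 0·x + 6 mod 23, then count y ∈ F_23 with y² ≡ rhs.
  x = 0: rhs = 6, matching y values: 11, 12 (2 points).
  x = 1: rhs = 7, matching y values: none (0 points).
  x = 2: rhs = 14, matching y values: none (0 points).
  x = 3: rhs = 10, matching y values: none (0 points).
  x = 4: rhs = 1, matching y values: 1, 22 (2 points).
  x = 5: rhs = 16, matching y values: 4, 19 (2 points).
  x = 6: rhs = 15, matching y values: none (0 points).
  x = 7: rhs = 4, matching y values: 2, 21 (2 points).
  x = 8: rhs = 12, matching y values: 9, 14 (2 points).
  x = 9: rhs = 22, matching y values: none (0 points).
  x = 10: rhs = 17, matching y values: none (0 points).
  x = 11: rhs = 3, matching y values: 7, 16 (2 points).
  x = 12: rhs = 9, matching y values: 3, 20 (2 points).
  x = 13: rhs = 18, matching y values: 8, 15 (2 points).
  x = 14: rhs = 13, matching y values: 6, 17 (2 points).
  x = 15: rhs = 0, matching y values: 0 (1 points).
  x = 16: rhs = 8, matching y values: 10, 13 (2 points).
  x = 17: rhs = 20, matching y values: none (0 points).
  x = 18: rhs = 19, matching y values: none (0 points).
  x = 19: rhs = 11, matching y values: none (0 points).
  x = 20: rhs = 2, matching y values: 5, 18 (2 points).
  x = 21: rhs = 21, matching y values: none (0 points).
  x = 22: rhs = 5, matching y values: none (0 points).
Total affine count: 23.
Full point count |E(F_23)| = 23 + 1 = 24.
Hasse bound: |24 − (23+1)| = |0| = 0 ≤ 2√23 ≈ 9.5917 ✓.


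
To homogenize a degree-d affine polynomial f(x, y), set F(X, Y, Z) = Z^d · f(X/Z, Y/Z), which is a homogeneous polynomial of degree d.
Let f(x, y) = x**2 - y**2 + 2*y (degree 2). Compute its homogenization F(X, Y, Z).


F(X, Y, Z) = X**2 - Y**2 + 2*Y*Z

deg(f) = 2.
Substitute x = X/Z, y = Y/Z into f, then multiply by Z^2.
  monomial 1·x^2·y^0 ↦ 1·X^2·Y^0·Z^0.
  monomial -1·x^0·y^2 ↦ -1·X^0·Y^2·Z^0.
  monomial 2·x^0·y^1 ↦ 2·X^0·Y^1·Z^1.
Collecting: F(X, Y, Z) = X**2 - Y**2 + 2*Y*Z.


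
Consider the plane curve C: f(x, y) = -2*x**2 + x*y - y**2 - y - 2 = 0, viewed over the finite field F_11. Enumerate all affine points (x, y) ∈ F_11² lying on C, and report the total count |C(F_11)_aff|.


Affine F_11-points: {(0, 4), (0, 6), (2, 4), (2, 8), (3, 6), (3, 7), (4, 5), (4, 9), (6, 7), (6, 9)}; count = 10.

For each of the 121 pairs (x, y) ∈ F_11², evaluate f(x, y) mod 11. Record the zeros.
  x = 0: [0↦9, 1↦7, 2↦3, 3↦8, 4↦0, 5↦1, 6↦0, 7↦8, 8↦3, 9↦7, 10↦9]  zeros at y ∈ {4, 6}
  x = 1: [0↦7, 1↦6, 2↦3, 3↦9, 4↦2, 5↦4, 6↦4, 7↦2, 8↦9, 9↦3, 10↦6]  zeros at y ∈ ∅
  x = 2: [0↦1, 1↦1, 2↦10, 3↦6, 4↦0, 5↦3, 6↦4, 7↦3, 8↦0, 9↦6, 10↦10]  zeros at y ∈ {4, 8}
  x = 3: [0↦2, 1↦3, 2↦2, 3↦10, 4↦5, 5↦9, 6↦0, 7↦0, 8↦9, 9↦5, 10↦10]  zeros at y ∈ {6, 7}
  x = 4: [0↦10, 1↦1, 2↦1, 3↦10, 4↦6, 5↦0, 6↦3, 7↦4, 8↦3, 9↦0, 10↦6]  zeros at y ∈ {5, 9}
  x = 5: [0↦3, 1↦6, 2↦7, 3↦6, 4↦3, 5↦9, 6↦2, 7↦4, 8↦4, 9↦2, 10↦9]  zeros at y ∈ ∅
  x = 6: [0↦3, 1↦7, 2↦9, 3↦9, 4↦7, 5↦3, 6↦8, 7↦0, 8↦1, 9↦0, 10↦8]  zeros at y ∈ {7, 9}
  x = 7: [0↦10, 1↦4, 2↦7, 3↦8, 4↦7, 5↦4, 6↦10, 7↦3, 8↦5, 9↦5, 10↦3]  zeros at y ∈ ∅
  x = 8: [0↦2, 1↦8, 2↦1, 3↦3, 4↦3, 5↦1, 6↦8, 7↦2, 8↦5, 9↦6, 10↦5]  zeros at y ∈ ∅
  x = 9: [0↦1, 1↦8, 2↦2, 3↦5, 4↦6, 5↦5, 6↦2, 7↦8, 8↦1, 9↦3, 10↦3]  zeros at y ∈ ∅
  x = 10: [0↦7, 1↦4, 2↦10, 3↦3, 4↦5, 5↦5, 6↦3, 7↦10, 8↦4, 9↦7, 10↦8]  zeros at y ∈ ∅
Collecting zeros: affine points = {(0, 4), (0, 6), (2, 4), (2, 8), (3, 6), (3, 7), (4, 5), (4, 9), (6, 7), (6, 9)}.
Total count |C(F_11)_aff| = 10.


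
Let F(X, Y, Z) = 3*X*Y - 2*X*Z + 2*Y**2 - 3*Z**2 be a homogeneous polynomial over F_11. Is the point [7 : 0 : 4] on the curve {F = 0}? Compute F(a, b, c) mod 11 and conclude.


F(7,0,4) ≡ 6 (mod 11); P is NOT on the curve.

Evaluate F(7, 0, 4) term-by-term (mod 11).
  3*X*Y ↦ 3·7·0·1 = 0
  -2*X*Z ↦ -2·7·1·4 = -56
  2*Y**2 ↦ 2·1·0·1 = 0
  -3*Z**2 ↦ -3·1·1·16 = -48
Sum: F(7, 0, 4) = (0) + (-56) + (0) + (-48) = -104.
Reducing mod 11: -104 ≡ 6 (mod 11).
Since F(a, b, c) ≡ 6 ≠ 0 (mod 11), P does NOT lie on the curve.


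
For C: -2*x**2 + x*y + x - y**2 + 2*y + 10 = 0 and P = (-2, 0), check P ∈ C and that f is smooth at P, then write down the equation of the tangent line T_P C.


Tangent line at P: 9*x + 18 = 0.

Step 1: f(-2, 0) = 0, so P lies on C.
Step 2: partial derivatives
  f_x(x, y) = -4*x + y + 1, f_y(x, y) = x - 2*y + 2.
  f_x(P) = 9, f_y(P) = 0 (gradient nonzero, so P is smooth).
Step 3: tangent line at P: 9·(x − -2) + 0·(y − 0) = 0.
Expanding: 9*x + 18 = 0.


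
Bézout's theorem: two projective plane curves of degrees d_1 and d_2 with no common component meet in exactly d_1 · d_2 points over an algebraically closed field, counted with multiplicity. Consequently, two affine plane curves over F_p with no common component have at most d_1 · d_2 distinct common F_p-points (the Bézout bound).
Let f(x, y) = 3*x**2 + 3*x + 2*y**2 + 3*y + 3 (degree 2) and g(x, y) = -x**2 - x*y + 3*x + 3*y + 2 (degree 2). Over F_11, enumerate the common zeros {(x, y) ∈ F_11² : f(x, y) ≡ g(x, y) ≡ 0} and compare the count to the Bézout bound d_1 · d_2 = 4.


Common zeros: {(1, 9), (6, 2), (9, 6)}; count = 3; Bézout bound = 4.

deg(f) = 2, deg(g) = 2, so Bézout bound = 4.
Scan x ∈ F_11. For each x, list the y ∈ F_11 with f(x, y) ≡ 0 and those with g(x, y) ≡ 0 (mod 11); the common zeros in that column are the intersection.
  x = 0: f ≡ 0 at y ∈ ∅; g ≡ 0 at y ∈ {3}; common: ∅.
  x = 1: f ≡ 0 at y ∈ {6, 9}; g ≡ 0 at y ∈ {9}; common: {9}.
  x = 2: f ≡ 0 at y ∈ ∅; g ≡ 0 at y ∈ {7}; common: ∅.
  x = 3: f ≡ 0 at y ∈ {1, 3}; g ≡ 0 at y ∈ ∅; common: ∅.
  x = 4: f ≡ 0 at y ∈ {2}; g ≡ 0 at y ∈ {9}; common: ∅.
  x = 5: f ≡ 0 at y ∈ ∅; g ≡ 0 at y ∈ {7}; common: ∅.
  x = 6: f ≡ 0 at y ∈ {2}; g ≡ 0 at y ∈ {2}; common: {2}.
  x = 7: f ≡ 0 at y ∈ {1, 3}; g ≡ 0 at y ∈ {10}; common: ∅.
  x = 8: f ≡ 0 at y ∈ ∅; g ≡ 0 at y ∈ {10}; common: ∅.
  x = 9: f ≡ 0 at y ∈ {6, 9}; g ≡ 0 at y ∈ {6}; common: {6}.
  x = 10: f ≡ 0 at y ∈ ∅; g ≡ 0 at y ∈ {6}; common: ∅.
Collecting: common zeros = {(1, 9), (6, 2), (9, 6)}, so the count is 3.
Comparison with the Bézout bound: 3 ≤ 4 = deg(f)·deg(g), as expected for curves with no common component (the affine F_11-count falls short of the bound because intersections may lie at infinity, over extension fields, or carry multiplicity).


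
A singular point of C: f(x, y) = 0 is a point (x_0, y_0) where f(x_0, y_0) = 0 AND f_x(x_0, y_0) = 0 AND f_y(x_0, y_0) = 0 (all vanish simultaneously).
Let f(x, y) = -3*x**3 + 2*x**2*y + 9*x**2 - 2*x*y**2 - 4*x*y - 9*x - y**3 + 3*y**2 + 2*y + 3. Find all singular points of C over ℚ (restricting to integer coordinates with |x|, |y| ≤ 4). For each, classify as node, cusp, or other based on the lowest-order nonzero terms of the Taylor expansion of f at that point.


Singular points: {(1, 0)}; classification: cusp.

Compute partial derivatives:
  f_x = -9*x**2 + 4*x*y + 18*x - 2*y**2 - 4*y - 9.
  f_y = 2*x**2 - 4*x*y - 4*x - 3*y**2 + 6*y + 2.
Scan x_0 ∈ {−4, ..., 4}. For each x_0, f_y(x_0, y) is a polynomial in y; find its integer roots y ∈ {−4, ..., 4}, then test f_x and f at those candidates.
  x = -4: f_y(-4, y) = -3*y**2 + 22*y + 50; no integer root y with |y| ≤ 4.
  x = -3: f_y(-3, y) = -3*y**2 + 18*y + 32; no integer root y with |y| ≤ 4.
  x = -2: f_y(-2, y) = -3*y**2 + 14*y + 18; no integer root y with |y| ≤ 4.
  x = -1: f_y(-1, y) = -3*y**2 + 10*y + 8; vanishes at y ∈ {4}. (-1, 4): f_x = -100 ≠ 0.
  x = 0: f_y(0, y) = -3*y**2 + 6*y + 2; no integer root y with |y| ≤ 4.
  x = 1: f_y(1, y) = -3*y**2 + 2*y; vanishes at y ∈ {0}. (1, 0): f_x = 0, f = 0 — SINGULAR.
  x = 2: f_y(2, y) = -3*y**2 - 2*y + 2; no integer root y with |y| ≤ 4.
  x = 3: f_y(3, y) = -3*y**2 - 6*y + 8; no integer root y with |y| ≤ 4.
  x = 4: f_y(4, y) = -3*y**2 - 10*y + 18; no integer root y with |y| ≤ 4.
Only singular point on the grid: (1, 0).
Classify: substitute x = 1 + u, y = 0 + v and expand: f = -3*u**3 + 2*u**2*v - 2*u*v**2 - v**3 + v**2.
No constant or linear terms (consistent with a singular point). Quadratic part: v**2. Cubic part: -3*u**3 + 2*u**2*v - 2*u*v**2 - v**3.
The quadratic part v**2 is a perfect square, so there is a single (double) tangent line v = 0, i.e. y = 0. Restricting the cubic part to that line (v = 0) leaves -3*u**3 ≠ 0, so f is not divisible by v and the branch is v² ≈ 3*u**3 to lowest order — this is a cusp.
Classification: cusp.


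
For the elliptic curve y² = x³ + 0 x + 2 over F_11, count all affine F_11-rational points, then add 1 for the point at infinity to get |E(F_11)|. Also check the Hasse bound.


Affine points = {(1, 5), (1, 6), (4, 0), (6, 3), (6, 8), (7, 2), (7, 9), (9, 4), (9, 7), (10, 1), (10, 10)}; affine count = 11; |E(F_11)| = 12.

Discriminant check: Δ ∝ 4a³ + 27b² = 4·0³ + 27·2² = 4·0 + 27·4 ≡ 9 (mod 11). Nonzero ⇒ E is nonsingular.
For each x ∈ F_11, compute rhs = x³ + 0·x + 2 mod 11, then count y ∈ F_11 with y² ≡ rhs.
  x = 0: rhs = 2, matching y values: none (0 points).
  x = 1: rhs = 3, matching y values: 5, 6 (2 points).
  x = 2: rhs = 10, matching y values: none (0 points).
  x = 3: rhs = 7, matching y values: none (0 points).
  x = 4: rhs = 0, matching y values: 0 (1 points).
  x = 5: rhs = 6, matching y values: none (0 points).
  x = 6: rhs = 9, matching y values: 3, 8 (2 points).
  x = 7: rhs = 4, matching y values: 2, 9 (2 points).
  x = 8: rhs = 8, matching y values: none (0 points).
  x = 9: rhs = 5, matching y values: 4, 7 (2 points).
  x = 10: rhs = 1, matching y values: 1, 10 (2 points).
Total affine count: 11.
Full point count |E(F_11)| = 11 + 1 = 12.
Hasse bound: |12 − (11+1)| = |0| = 0 ≤ 2√11 ≈ 6.6332 ✓.


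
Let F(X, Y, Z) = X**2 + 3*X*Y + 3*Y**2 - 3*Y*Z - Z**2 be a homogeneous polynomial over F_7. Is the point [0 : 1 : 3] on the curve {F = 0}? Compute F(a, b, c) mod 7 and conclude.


F(0,1,3) ≡ 6 (mod 7); P is NOT on the curve.

Evaluate F(0, 1, 3) term-by-term (mod 7).
  X**2 ↦ 1·0·1·1 = 0
  3*X*Y ↦ 3·0·1·1 = 0
  3*Y**2 ↦ 3·1·1·1 = 3
  -3*Y*Z ↦ -3·1·1·3 = -9
  -Z**2 ↦ -1·1·1·9 = -9
Sum: F(0, 1, 3) = (0) + (0) + (3) + (-9) + (-9) = -15.
Reducing mod 7: -15 ≡ 6 (mod 7).
Since F(a, b, c) ≡ 6 ≠ 0 (mod 7), P does NOT lie on the curve.


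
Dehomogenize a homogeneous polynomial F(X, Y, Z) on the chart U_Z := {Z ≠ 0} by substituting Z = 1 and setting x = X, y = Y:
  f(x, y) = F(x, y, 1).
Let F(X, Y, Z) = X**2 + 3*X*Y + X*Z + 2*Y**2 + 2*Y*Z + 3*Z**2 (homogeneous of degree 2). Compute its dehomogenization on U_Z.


f(x, y) = x**2 + 3*x*y + x + 2*y**2 + 2*y + 3

On U_Z we set Z = 1. Each monomial c·X^i·Y^j·Z^k in F becomes c·x^i·y^j·1^k = c·x^i·y^j.
Substituting Z = 1: F(X, Y, 1) = x**2 + 3*x*y + x + 2*y**2 + 2*y + 3.
Note: deg(f) ≤ deg(F) = 2; strict inequality happens when F is divisible by Z (lost terms).


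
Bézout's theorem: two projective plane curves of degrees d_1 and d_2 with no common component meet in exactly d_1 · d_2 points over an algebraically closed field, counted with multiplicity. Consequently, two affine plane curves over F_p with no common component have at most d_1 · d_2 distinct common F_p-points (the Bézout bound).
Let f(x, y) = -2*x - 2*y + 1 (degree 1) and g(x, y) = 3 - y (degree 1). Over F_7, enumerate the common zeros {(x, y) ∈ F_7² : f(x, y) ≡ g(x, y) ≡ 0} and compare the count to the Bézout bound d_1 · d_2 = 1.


Common zeros: {(1, 3)}; count = 1; Bézout bound = 1.

deg(f) = 1, deg(g) = 1, so Bézout bound = 1.
Scan x ∈ F_7. For each x, list the y ∈ F_7 with f(x, y) ≡ 0 and those with g(x, y) ≡ 0 (mod 7); the common zeros in that column are the intersection.
  x = 0: f ≡ 0 at y ∈ {4}; g ≡ 0 at y ∈ {3}; common: ∅.
  x = 1: f ≡ 0 at y ∈ {3}; g ≡ 0 at y ∈ {3}; common: {3}.
  x = 2: f ≡ 0 at y ∈ {2}; g ≡ 0 at y ∈ {3}; common: ∅.
  x = 3: f ≡ 0 at y ∈ {1}; g ≡ 0 at y ∈ {3}; common: ∅.
  x = 4: f ≡ 0 at y ∈ {0}; g ≡ 0 at y ∈ {3}; common: ∅.
  x = 5: f ≡ 0 at y ∈ {6}; g ≡ 0 at y ∈ {3}; common: ∅.
  x = 6: f ≡ 0 at y ∈ {5}; g ≡ 0 at y ∈ {3}; common: ∅.
Collecting: common zeros = {(1, 3)}, so the count is 1.
Comparison with the Bézout bound: 1 ≤ 1 = deg(f)·deg(g), as expected for curves with no common component (the bound is attained).


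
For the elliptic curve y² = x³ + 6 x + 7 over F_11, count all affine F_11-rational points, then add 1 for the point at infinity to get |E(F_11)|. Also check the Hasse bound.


Affine points = {(1, 5), (1, 6), (2, 4), (2, 7), (9, 3), (9, 8), (10, 0)}; affine count = 7; |E(F_11)| = 8.

Discriminant check: Δ ∝ 4a³ + 27b² = 4·6³ + 27·7² = 4·216 + 27·49 ≡ 9 (mod 11). Nonzero ⇒ E is nonsingular.
For each x ∈ F_11, compute rhs = x³ + 6·x + 7 mod 11, then count y ∈ F_11 with y² ≡ rhs.
  x = 0: rhs = 7, matching y values: none (0 points).
  x = 1: rhs = 3, matching y values: 5, 6 (2 points).
  x = 2: rhs = 5, matching y values: 4, 7 (2 points).
  x = 3: rhs = 8, matching y values: none (0 points).
  x = 4: rhs = 7, matching y values: none (0 points).
  x = 5: rhs = 8, matching y values: none (0 points).
  x = 6: rhs = 6, matching y values: none (0 points).
  x = 7: rhs = 7, matching y values: none (0 points).
  x = 8: rhs = 6, matching y values: none (0 points).
  x = 9: rhs = 9, matching y values: 3, 8 (2 points).
  x = 10: rhs = 0, matching y values: 0 (1 points).
Total affine count: 7.
Full point count |E(F_11)| = 7 + 1 = 8.
Hasse bound: |8 − (11+1)| = |-4| = 4 ≤ 2√11 ≈ 6.6332 ✓.


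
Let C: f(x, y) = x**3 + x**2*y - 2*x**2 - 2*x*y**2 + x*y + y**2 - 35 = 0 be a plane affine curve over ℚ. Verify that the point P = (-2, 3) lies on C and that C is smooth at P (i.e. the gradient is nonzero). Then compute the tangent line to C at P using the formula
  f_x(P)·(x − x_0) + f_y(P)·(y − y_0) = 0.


Tangent line at P: -7*x + 32*y - 110 = 0.

Step 1: f(-2, 3) = 0, so P lies on C.
Step 2: partial derivatives
  f_x(x, y) = 3*x**2 + 2*x*y - 4*x - 2*y**2 + y, f_y(x, y) = x**2 - 4*x*y + x + 2*y.
  f_x(P) = -7, f_y(P) = 32 (gradient nonzero, so P is smooth).
Step 3: tangent line at P: -7·(x − -2) + 32·(y − 3) = 0.
Expanding: -7*x + 32*y - 110 = 0.


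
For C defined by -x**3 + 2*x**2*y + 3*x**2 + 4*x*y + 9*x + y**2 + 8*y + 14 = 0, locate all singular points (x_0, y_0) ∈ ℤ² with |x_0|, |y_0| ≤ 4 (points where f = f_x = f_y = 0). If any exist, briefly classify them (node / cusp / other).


Singular points: {(-1, -3)}; classification: cusp.

Compute partial derivatives:
  f_x = -3*x**2 + 4*x*y + 6*x + 4*y + 9.
  f_y = 2*x**2 + 4*x + 2*y + 8.
Scan x_0 ∈ {−4, ..., 4}. For each x_0, f_y(x_0, y) is a polynomial in y; find its integer roots y ∈ {−4, ..., 4}, then test f_x and f at those candidates.
  x = -4: f_y(-4, y) = 2*y + 24; no integer root y with |y| ≤ 4.
  x = -3: f_y(-3, y) = 2*y + 14; no integer root y with |y| ≤ 4.
  x = -2: f_y(-2, y) = 2*y + 8; vanishes at y ∈ {-4}. (-2, -4): f_x = 1 ≠ 0.
  x = -1: f_y(-1, y) = 2*y + 6; vanishes at y ∈ {-3}. (-1, -3): f_x = 0, f = 0 — SINGULAR.
  x = 0: f_y(0, y) = 2*y + 8; vanishes at y ∈ {-4}. (0, -4): f_x = -7 ≠ 0.
  x = 1: f_y(1, y) = 2*y + 14; no integer root y with |y| ≤ 4.
  x = 2: f_y(2, y) = 2*y + 24; no integer root y with |y| ≤ 4.
  x = 3: f_y(3, y) = 2*y + 38; no integer root y with |y| ≤ 4.
  x = 4: f_y(4, y) = 2*y + 56; no integer root y with |y| ≤ 4.
Only singular point on the grid: (-1, -3).
Classify: substitute x = -1 + u, y = -3 + v and expand: f = -u**3 + 2*u**2*v + v**2.
No constant or linear terms (consistent with a singular point). Quadratic part: v**2. Cubic part: -u**3 + 2*u**2*v.
The quadratic part v**2 is a perfect square, so there is a single (double) tangent line v = 0, i.e. y = -3. Restricting the cubic part to that line (v = 0) leaves -u**3 ≠ 0, so f is not divisible by v and the branch is v² ≈ u**3 to lowest order — this is a cusp.
Classification: cusp.


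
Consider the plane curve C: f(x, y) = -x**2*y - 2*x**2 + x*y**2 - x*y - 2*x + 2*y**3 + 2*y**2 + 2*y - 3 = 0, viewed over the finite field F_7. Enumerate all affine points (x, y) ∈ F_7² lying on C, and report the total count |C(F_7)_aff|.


Affine F_7-points: {(1, 0), (1, 2), (2, 3), (2, 4), (2, 5), (3, 3), (3, 6), (4, 6), (5, 0), (6, 2)}; count = 10.

For each of the 49 pairs (x, y) ∈ F_7², evaluate f(x, y) mod 7. Record the zeros.
  x = 0: [0↦4, 1↦3, 2↦4, 3↦5, 4↦4, 5↦6, 6↦2]  zeros at y ∈ ∅
  x = 1: [0↦0, 1↦5, 2↦0, 3↦4, 4↦1, 5↦3, 6↦1]  zeros at y ∈ {0, 2}
  x = 2: [0↦6, 1↦1, 2↦2, 3↦0, 4↦0, 5↦0, 6↦5]  zeros at y ∈ {3, 4, 5}
  x = 3: [0↦1, 1↦5, 2↦3, 3↦0, 4↦1, 5↦4, 6↦0]  zeros at y ∈ {3, 6}
  x = 4: [0↦6, 1↦3, 2↦3, 3↦4, 4↦4, 5↦1, 6↦0]  zeros at y ∈ {6}
  x = 5: [0↦0, 1↦2, 2↦2, 3↦5, 4↦2, 5↦5, 6↦5]  zeros at y ∈ {0}
  x = 6: [0↦4, 1↦2, 2↦0, 3↦3, 4↦2, 5↦2, 6↦1]  zeros at y ∈ {2}
Collecting zeros: affine points = {(1, 0), (1, 2), (2, 3), (2, 4), (2, 5), (3, 3), (3, 6), (4, 6), (5, 0), (6, 2)}.
Total count |C(F_7)_aff| = 10.


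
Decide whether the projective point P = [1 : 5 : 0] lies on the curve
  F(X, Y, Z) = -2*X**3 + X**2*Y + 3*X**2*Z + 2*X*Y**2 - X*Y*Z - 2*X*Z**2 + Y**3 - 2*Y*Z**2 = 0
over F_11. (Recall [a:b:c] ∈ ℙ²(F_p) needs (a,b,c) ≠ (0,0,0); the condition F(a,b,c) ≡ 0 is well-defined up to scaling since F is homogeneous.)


F(1,5,0) ≡ 2 (mod 11); P is NOT on the curve.

Evaluate F(1, 5, 0) term-by-term (mod 11).
  -2*X**3 ↦ -2·1·1·1 = -2
  X**2*Y ↦ 1·1·5·1 = 5
  3*X**2*Z ↦ 3·1·1·0 = 0
  2*X*Y**2 ↦ 2·1·25·1 = 50
  -X*Y*Z ↦ -1·1·5·0 = 0
  -2*X*Z**2 ↦ -2·1·1·0 = 0
  Y**3 ↦ 1·1·125·1 = 125
  -2*Y*Z**2 ↦ -2·1·5·0 = 0
Sum: F(1, 5, 0) = (-2) + (5) + (0) + (50) + (0) + (0) + (125) + (0) = 178.
Reducing mod 11: 178 ≡ 2 (mod 11).
Since F(a, b, c) ≡ 2 ≠ 0 (mod 11), P does NOT lie on the curve.


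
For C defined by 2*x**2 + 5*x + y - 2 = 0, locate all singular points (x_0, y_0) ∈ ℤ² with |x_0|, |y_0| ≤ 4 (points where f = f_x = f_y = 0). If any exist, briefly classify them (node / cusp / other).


No singular points in the scanned grid; C is smooth there.

Compute partial derivatives:
  f_x = 4*x + 5.
  f_y = 1.
f_y = 1 is a nonzero constant, so f_y never vanishes: no point (x, y) can satisfy f = f_x = f_y = 0. In particular no (x, y) ∈ {−4, ..., 4}² is singular; the curve is smooth.


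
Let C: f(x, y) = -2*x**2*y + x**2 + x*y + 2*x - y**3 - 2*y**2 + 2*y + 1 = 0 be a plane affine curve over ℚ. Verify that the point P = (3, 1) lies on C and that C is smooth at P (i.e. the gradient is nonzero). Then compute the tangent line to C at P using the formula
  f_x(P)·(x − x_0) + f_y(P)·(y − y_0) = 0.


Tangent line at P: -3*x - 20*y + 29 = 0.

Step 1: f(3, 1) = 0, so P lies on C.
Step 2: partial derivatives
  f_x(x, y) = -4*x*y + 2*x + y + 2, f_y(x, y) = -2*x**2 + x - 3*y**2 - 4*y + 2.
  f_x(P) = -3, f_y(P) = -20 (gradient nonzero, so P is smooth).
Step 3: tangent line at P: -3·(x − 3) + -20·(y − 1) = 0.
Expanding: -3*x - 20*y + 29 = 0.


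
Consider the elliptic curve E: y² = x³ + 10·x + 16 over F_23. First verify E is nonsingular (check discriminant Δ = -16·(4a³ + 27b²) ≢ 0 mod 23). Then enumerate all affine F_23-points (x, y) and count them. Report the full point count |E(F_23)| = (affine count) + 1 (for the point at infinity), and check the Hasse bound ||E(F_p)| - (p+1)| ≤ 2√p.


Affine points = {(0, 4), (0, 19), (1, 2), (1, 21), (3, 2), (3, 21), (6, 4), (6, 19), (10, 9), (10, 14), (11, 10), (11, 13), (12, 1), (12, 22), (14, 5), (14, 18), (17, 4), (17, 19), (18, 5), (18, 18), (19, 2), (19, 21)}; affine count = 22; |E(F_23)| = 23.

Discriminant check: Δ ∝ 4a³ + 27b² = 4·10³ + 27·16² = 4·1000 + 27·256 ≡ 10 (mod 23). Nonzero ⇒ E is nonsingular.
For each x ∈ F_23, compute rhs = x³ + 10·x + 16 mod 23, then count y ∈ F_23 with y² ≡ rhs.
  x = 0: rhs = 16, matching y values: 4, 19 (2 points).
  x = 1: rhs = 4, matching y values: 2, 21 (2 points).
  x = 2: rhs = 21, matching y values: none (0 points).
  x = 3: rhs = 4, matching y values: 2, 21 (2 points).
  x = 4: rhs = 5, matching y values: none (0 points).
  x = 5: rhs = 7, matching y values: none (0 points).
  x = 6: rhs = 16, matching y values: 4, 19 (2 points).
  x = 7: rhs = 15, matching y values: none (0 points).
  x = 8: rhs = 10, matching y values: none (0 points).
  x = 9: rhs = 7, matching y values: none (0 points).
  x = 10: rhs = 12, matching y values: 9, 14 (2 points).
  x = 11: rhs = 8, matching y values: 10, 13 (2 points).
  x = 12: rhs = 1, matching y values: 1, 22 (2 points).
  x = 13: rhs = 20, matching y values: none (0 points).
  x = 14: rhs = 2, matching y values: 5, 18 (2 points).
  x = 15: rhs = 22, matching y values: none (0 points).
  x = 16: rhs = 17, matching y values: none (0 points).
  x = 17: rhs = 16, matching y values: 4, 19 (2 points).
  x = 18: rhs = 2, matching y values: 5, 18 (2 points).
  x = 19: rhs = 4, matching y values: 2, 21 (2 points).
  x = 20: rhs = 5, matching y values: none (0 points).
  x = 21: rhs = 11, matching y values: none (0 points).
  x = 22: rhs = 5, matching y values: none (0 points).
Total affine count: 22.
Full point count |E(F_23)| = 22 + 1 = 23.
Hasse bound: |23 − (23+1)| = |-1| = 1 ≤ 2√23 ≈ 9.5917 ✓.


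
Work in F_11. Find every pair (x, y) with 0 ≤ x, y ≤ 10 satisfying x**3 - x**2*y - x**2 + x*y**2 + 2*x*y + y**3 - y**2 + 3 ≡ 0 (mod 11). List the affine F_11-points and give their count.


Affine F_11-points: {(0, 7), (0, 8), (1, 3), (2, 8), (4, 2), (5, 3), (5, 5), (5, 10), (6, 1), (6, 4), (7, 0), (7, 8), (8, 0), (9, 3)}; count = 14.

For each of the 121 pairs (x, y) ∈ F_11², evaluate f(x, y) mod 11. Record the zeros.
  x = 0: [0↦3, 1↦3, 2↦7, 3↦10, 4↦7, 5↦4, 6↦7, 7↦0, 8↦0, 9↦2, 10↦1]  zeros at y ∈ {7, 8}
  x = 1: [0↦3, 1↦5, 2↦2, 3↦0, 4↦5, 5↦1, 6↦5, 7↦1, 8↦6, 9↦4, 10↦1]  zeros at y ∈ {3}
  x = 2: [0↦7, 1↦9, 2↦8, 3↦10, 4↦10, 5↦3, 6↦6, 7↦3, 8↦0, 9↦3, 10↦7]  zeros at y ∈ {8}
  x = 3: [0↦10, 1↦10, 2↦9, 3↦2, 4↦6, 5↦5, 6↦5, 7↦1, 8↦10, 9↦5, 10↦3]  zeros at y ∈ ∅
  x = 4: [0↦7, 1↦3, 2↦0, 3↦4, 4↦10, 5↦2, 6↦8, 7↦1, 8↦9, 9↦5, 10↦6]  zeros at y ∈ {2}
  x = 5: [0↦4, 1↦5, 2↦9, 3↦0, 4↦6, 5↦0, 6↦10, 7↦9, 8↦3, 9↦9, 10↦0]  zeros at y ∈ {3, 5, 10}
  x = 6: [0↦7, 1↦0, 2↦9, 3↦7, 4↦0, 5↦5, 6↦6, 7↦9, 8↦9, 9↦1, 10↦2]  zeros at y ∈ {1, 4}
  x = 7: [0↦0, 1↦5, 2↦6, 3↦9, 4↦9, 5↦1, 6↦2, 7↦7, 8↦0, 9↦9, 10↦7]  zeros at y ∈ {0, 8}
  x = 8: [0↦0, 1↦4, 2↦6, 3↦1, 4↦6, 5↦5, 6↦4, 7↦9, 8↦4, 9↦6, 10↦10]  zeros at y ∈ {0}
  x = 9: [0↦2, 1↦3, 2↦4, 3↦0, 4↦8, 5↦1, 6↦7, 7↦10, 8↦5, 9↦9, 10↦6]  zeros at y ∈ {3}
  x = 10: [0↦1, 1↦8, 2↦6, 3↦1, 4↦10, 5↦6, 6↦6, 7↦5, 8↦9, 9↦2, 10↦1]  zeros at y ∈ ∅
Collecting zeros: affine points = {(0, 7), (0, 8), (1, 3), (2, 8), (4, 2), (5, 3), (5, 5), (5, 10), (6, 1), (6, 4), (7, 0), (7, 8), (8, 0), (9, 3)}.
Total count |C(F_11)_aff| = 14.


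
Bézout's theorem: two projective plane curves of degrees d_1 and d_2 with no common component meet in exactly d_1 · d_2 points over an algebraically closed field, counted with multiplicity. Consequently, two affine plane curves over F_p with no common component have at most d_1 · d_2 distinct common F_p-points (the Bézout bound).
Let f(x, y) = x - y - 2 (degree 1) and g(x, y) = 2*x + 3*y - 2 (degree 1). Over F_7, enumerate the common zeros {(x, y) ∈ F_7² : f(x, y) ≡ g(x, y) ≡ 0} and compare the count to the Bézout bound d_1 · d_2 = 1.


Common zeros: {(3, 1)}; count = 1; Bézout bound = 1.

deg(f) = 1, deg(g) = 1, so Bézout bound = 1.
Scan x ∈ F_7. For each x, list the y ∈ F_7 with f(x, y) ≡ 0 and those with g(x, y) ≡ 0 (mod 7); the common zeros in that column are the intersection.
  x = 0: f ≡ 0 at y ∈ {5}; g ≡ 0 at y ∈ {3}; common: ∅.
  x = 1: f ≡ 0 at y ∈ {6}; g ≡ 0 at y ∈ {0}; common: ∅.
  x = 2: f ≡ 0 at y ∈ {0}; g ≡ 0 at y ∈ {4}; common: ∅.
  x = 3: f ≡ 0 at y ∈ {1}; g ≡ 0 at y ∈ {1}; common: {1}.
  x = 4: f ≡ 0 at y ∈ {2}; g ≡ 0 at y ∈ {5}; common: ∅.
  x = 5: f ≡ 0 at y ∈ {3}; g ≡ 0 at y ∈ {2}; common: ∅.
  x = 6: f ≡ 0 at y ∈ {4}; g ≡ 0 at y ∈ {6}; common: ∅.
Collecting: common zeros = {(3, 1)}, so the count is 1.
Comparison with the Bézout bound: 1 ≤ 1 = deg(f)·deg(g), as expected for curves with no common component (the bound is attained).
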